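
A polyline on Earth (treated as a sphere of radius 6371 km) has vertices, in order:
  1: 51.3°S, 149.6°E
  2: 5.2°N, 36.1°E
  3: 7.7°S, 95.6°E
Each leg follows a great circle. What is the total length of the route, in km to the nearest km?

18830 km

Leg 1→2: central angle 1.8955 rad, distance 12076.2 km.
Leg 2→3: central angle 1.0601 rad, distance 6754.2 km.
Total: 12076.2 + 6754.2 ≈ 18830 km.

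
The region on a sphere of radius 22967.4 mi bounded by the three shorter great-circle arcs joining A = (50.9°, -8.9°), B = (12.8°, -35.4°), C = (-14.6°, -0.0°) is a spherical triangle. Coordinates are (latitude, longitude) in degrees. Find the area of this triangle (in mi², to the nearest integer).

Side lengths (central angles): a = 0.7765, b = 1.1513, c = 0.7636 rad; semiperimeter s = 1.3457.
By l'Huilier's theorem, tan(E/4) = √[tan(s/2) tan((s−a)/2) tan((s−b)/2) tan((s−c)/2)], giving spherical excess E = 0.3294 rad.
Area = E·R² = 0.3294 × (22967.4)² ≈ 173740158 mi².

173740158 mi²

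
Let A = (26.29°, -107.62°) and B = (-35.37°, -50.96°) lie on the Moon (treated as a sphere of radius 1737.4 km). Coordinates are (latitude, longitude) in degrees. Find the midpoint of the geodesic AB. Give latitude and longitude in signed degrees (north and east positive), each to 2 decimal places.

-5.15°, -80.75°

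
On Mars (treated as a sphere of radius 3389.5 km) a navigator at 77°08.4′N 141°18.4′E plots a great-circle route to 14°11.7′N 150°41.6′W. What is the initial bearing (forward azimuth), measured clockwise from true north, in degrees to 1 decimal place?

108.4°

Δλ = 68.000° = 1.1868 rad.
y = sin Δλ · cos φ₂ = (0.9272)(0.9695) = 0.8989
x = cos φ₁ sin φ₂ − sin φ₁ cos φ₂ cos Δλ = (0.2226)(0.2452) − (0.9749)(0.9695)(0.3746) = -0.2995
θ = atan2(y, x) = 108.43°, so the bearing is 108.4°.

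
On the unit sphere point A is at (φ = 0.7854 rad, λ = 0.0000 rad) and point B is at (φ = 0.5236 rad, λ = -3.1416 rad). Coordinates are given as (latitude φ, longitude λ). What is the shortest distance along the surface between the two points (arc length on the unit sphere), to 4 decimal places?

In radians: φ₁ = 0.7854, φ₂ = 0.5236, Δλ = 180.000° = 3.1416 rad.
cos c = sin φ₁ sin φ₂ + cos φ₁ cos φ₂ cos Δλ = (0.7071)(0.5000) + (0.7071)(0.8660)(-1.0000) = -0.25882,
so c = arccos(-0.25882) = 1.83259 rad.
On the unit sphere the arc length equals the central angle: 1.8326.

1.8326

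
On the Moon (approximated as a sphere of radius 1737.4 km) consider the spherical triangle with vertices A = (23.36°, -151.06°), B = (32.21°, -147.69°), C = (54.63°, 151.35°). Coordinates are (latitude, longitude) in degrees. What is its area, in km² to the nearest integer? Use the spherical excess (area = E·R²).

Side lengths (central angles): a = 0.8334, b = 0.9171, c = 0.1630 rad; semiperimeter s = 0.9567.
By l'Huilier's theorem, tan(E/4) = √[tan(s/2) tan((s−a)/2) tan((s−b)/2) tan((s−c)/2)], giving spherical excess E = 0.0652 rad.
Area = E·R² = 0.0652 × (1737.4)² ≈ 196866 km².

196866 km²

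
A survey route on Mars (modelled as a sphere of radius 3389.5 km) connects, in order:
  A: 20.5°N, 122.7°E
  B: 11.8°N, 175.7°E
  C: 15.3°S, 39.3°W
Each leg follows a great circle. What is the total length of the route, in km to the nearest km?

11670 km

Leg A→B: central angle 0.8977 rad, distance 3042.8 km.
Leg B→C: central angle 2.5452 rad, distance 8627.1 km.
Total: 3042.8 + 8627.1 ≈ 11670 km.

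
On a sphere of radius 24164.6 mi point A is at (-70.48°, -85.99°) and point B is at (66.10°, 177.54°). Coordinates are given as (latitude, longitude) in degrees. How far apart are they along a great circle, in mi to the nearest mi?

63802 mi

In radians: φ₁ = -1.2301, φ₂ = 1.1537, Δλ = -96.470° = -1.6837 rad.
cos c = sin φ₁ sin φ₂ + cos φ₁ cos φ₂ cos Δλ = (-0.9425)(0.9143) + (0.3341)(0.4051)(-0.1127) = -0.87696,
so c = arccos(-0.87696) = 2.64030 rad.
Distance = R·c = 24164.6 × 2.6403 ≈ 63802 mi.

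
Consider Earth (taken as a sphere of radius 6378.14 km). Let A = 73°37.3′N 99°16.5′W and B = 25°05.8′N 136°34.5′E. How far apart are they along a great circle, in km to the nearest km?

With latitudes φ₁ = 73.622°, φ₂ = 25.097° and longitude difference Δλ = -124.150°:
cos c = sin φ₁ sin φ₂ + cos φ₁ cos φ₂ cos Δλ = (0.9594)(0.4241) + (0.2820)(0.9056)(-0.5614) = 0.26359,
so c = arccos(0.26359) = 1.30406 rad.
Distance = R·c = 6378.14 × 1.3041 ≈ 8317 km.

8317 km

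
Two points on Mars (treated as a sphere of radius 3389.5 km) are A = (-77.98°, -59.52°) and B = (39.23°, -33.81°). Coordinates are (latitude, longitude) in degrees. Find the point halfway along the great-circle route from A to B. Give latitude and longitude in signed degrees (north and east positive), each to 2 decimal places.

-19.68°, -39.17°

The central angle between A and B is δ = 2.0637 rad.
With f = 0.5, the slerp weights are sin((1−f)δ)/sin δ = 0.9743 and sin(fδ)/sin δ = 0.9743.
Weighted sum of the unit vectors: (0.9743)·(0.1056,-0.1795,-0.9781) + (0.9743)·(0.6436,-0.4310,0.6324) = (0.7300, -0.5948, -0.3367).
Converting back: φ = atan2(z, √(x²+y²)) = -19.68°, λ = atan2(y, x) = -39.17°.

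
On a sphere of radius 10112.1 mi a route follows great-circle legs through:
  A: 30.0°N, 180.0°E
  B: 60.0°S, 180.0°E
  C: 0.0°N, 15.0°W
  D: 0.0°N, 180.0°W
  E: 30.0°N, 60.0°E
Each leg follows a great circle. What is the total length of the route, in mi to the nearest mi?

86398 mi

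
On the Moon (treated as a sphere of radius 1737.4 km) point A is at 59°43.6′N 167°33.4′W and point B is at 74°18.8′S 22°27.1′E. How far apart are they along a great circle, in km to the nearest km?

With latitudes φ₁ = 59.727°, φ₂ = -74.313° and longitude difference Δλ = -169.992°:
cos c = sin φ₁ sin φ₂ + cos φ₁ cos φ₂ cos Δλ = (0.8636)(-0.9628) + (0.5041)(0.2704)(-0.9848) = -0.96569,
so c = arccos(-0.96569) = 2.87890 rad.
Distance = R·c = 1737.4 × 2.8789 ≈ 5002 km.

5002 km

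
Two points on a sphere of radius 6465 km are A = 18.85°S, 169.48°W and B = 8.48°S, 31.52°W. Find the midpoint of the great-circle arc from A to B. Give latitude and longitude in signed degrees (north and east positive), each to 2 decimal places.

-34.09°, -97.21°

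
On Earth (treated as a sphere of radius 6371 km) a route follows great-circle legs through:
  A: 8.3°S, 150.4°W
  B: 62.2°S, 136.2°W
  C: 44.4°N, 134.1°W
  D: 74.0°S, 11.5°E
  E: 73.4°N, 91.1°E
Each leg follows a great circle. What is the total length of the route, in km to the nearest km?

Leg A→B: central angle 0.9581 rad, distance 6103.9 km.
Leg B→C: central angle 1.8608 rad, distance 11854.9 km.
Leg C→D: central angle 2.5590 rad, distance 16303.6 km.
Leg D→E: central angle 2.7069 rad, distance 17245.4 km.
Total: 6103.9 + 11854.9 + 16303.6 + 17245.4 ≈ 51508 km.

51508 km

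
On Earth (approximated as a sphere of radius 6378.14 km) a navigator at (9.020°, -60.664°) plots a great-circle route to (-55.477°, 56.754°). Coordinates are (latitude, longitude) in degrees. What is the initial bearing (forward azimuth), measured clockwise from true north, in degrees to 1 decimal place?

With φ₁ = 0.1574, φ₂ = -0.9683, Δλ = 2.0493 rad, the forward-azimuth formula gives
θ = atan2( sin Δλ cos φ₂ , cos φ₁ sin φ₂ − sin φ₁ cos φ₂ cos Δλ ) = atan2(0.5031, -0.7728) = 146.94°.
So the initial bearing is 146.9°.

146.9°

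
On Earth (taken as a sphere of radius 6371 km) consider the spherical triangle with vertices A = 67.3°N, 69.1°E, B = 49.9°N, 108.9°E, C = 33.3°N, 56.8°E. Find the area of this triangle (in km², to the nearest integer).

5886697 km²

Side lengths (central angles): a = 0.7217, b = 0.6065, c = 0.4587 rad; semiperimeter s = 0.8935.
By l'Huilier's theorem, tan(E/4) = √[tan(s/2) tan((s−a)/2) tan((s−b)/2) tan((s−c)/2)], giving spherical excess E = 0.1450 rad.
Area = E·R² = 0.1450 × (6371)² ≈ 5886697 km².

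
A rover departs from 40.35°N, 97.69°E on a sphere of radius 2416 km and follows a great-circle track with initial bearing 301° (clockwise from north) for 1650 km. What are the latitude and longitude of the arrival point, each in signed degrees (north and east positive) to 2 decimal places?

Angular distance δ = d/R = 1650/2416 = 0.68295 rad; initial bearing θ = 5.2534 rad.
sin φ₂ = sin φ₁ cos δ + cos φ₁ sin δ cos θ = (0.6475)(0.7757) + (0.7621)(0.6311)(0.5150) = 0.7499, so φ₂ = 48.59°.
Δλ = atan2(sin θ sin δ cos φ₁, cos δ − sin φ₁ sin φ₂) = atan2(-0.4123, 0.2902) = -54.861°.
λ₂ = 97.690° − 54.861° = 42.83°.

48.59°, 42.83°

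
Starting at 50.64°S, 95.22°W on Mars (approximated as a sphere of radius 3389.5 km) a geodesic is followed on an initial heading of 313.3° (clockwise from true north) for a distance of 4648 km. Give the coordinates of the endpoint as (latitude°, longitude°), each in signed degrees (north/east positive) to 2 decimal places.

15.85°, -143.08°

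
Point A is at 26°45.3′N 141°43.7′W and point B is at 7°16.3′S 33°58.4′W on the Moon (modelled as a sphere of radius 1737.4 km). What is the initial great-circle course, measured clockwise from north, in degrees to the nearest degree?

89°

With φ₁ = 0.4670, φ₂ = -0.1269, Δλ = 1.8807 rad, the forward-azimuth formula gives
θ = atan2( sin Δλ cos φ₂ , cos φ₁ sin φ₂ − sin φ₁ cos φ₂ cos Δλ ) = atan2(0.9447, 0.0232) = 88.60°.
So the initial bearing is 89°.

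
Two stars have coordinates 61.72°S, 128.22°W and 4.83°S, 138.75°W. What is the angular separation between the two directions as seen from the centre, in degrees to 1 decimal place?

57.4°

In radians: φ₁ = -1.0772, φ₂ = -0.0843, Δλ = -10.530° = -0.1838 rad.
cos c = sin φ₁ sin φ₂ + cos φ₁ cos φ₂ cos Δλ = (-0.8806)(-0.0842) + (0.4738)(0.9964)(0.9832) = 0.53830,
so c = arccos(0.53830) = 1.00238 rad.
So the angular separation is 57.4°.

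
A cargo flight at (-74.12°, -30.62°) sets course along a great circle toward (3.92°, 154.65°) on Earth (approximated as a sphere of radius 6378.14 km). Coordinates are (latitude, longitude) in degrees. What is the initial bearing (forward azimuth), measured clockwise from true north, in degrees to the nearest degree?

With φ₁ = -1.2936, φ₂ = 0.0684, Δλ = -3.0496 rad, the forward-azimuth formula gives
θ = atan2( sin Δλ cos φ₂ , cos φ₁ sin φ₂ − sin φ₁ cos φ₂ cos Δλ ) = atan2(-0.0916, -0.9368) = -174.41°.
Adding 360° brings this into [0°, 360°): 186°.

186°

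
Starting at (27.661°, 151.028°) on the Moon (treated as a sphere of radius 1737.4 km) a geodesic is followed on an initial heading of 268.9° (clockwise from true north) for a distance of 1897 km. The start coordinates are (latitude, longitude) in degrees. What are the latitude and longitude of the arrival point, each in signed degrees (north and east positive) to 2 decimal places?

11.47°, 86.15°

Angular distance δ = d/R = 1897/1737.4 = 1.09186 rad; initial bearing θ = 4.6932 rad.
sin φ₂ = sin φ₁ cos δ + cos φ₁ sin δ cos θ = (0.4642)(0.4608) + (0.8857)(0.8875)(-0.0192) = 0.1988, so φ₂ = 11.47°.
Δλ = atan2(sin θ sin δ cos φ₁, cos δ − sin φ₁ sin φ₂) = atan2(-0.7859, 0.3685) = -64.878°.
λ₂ = 151.028° − 64.878° = 86.15°.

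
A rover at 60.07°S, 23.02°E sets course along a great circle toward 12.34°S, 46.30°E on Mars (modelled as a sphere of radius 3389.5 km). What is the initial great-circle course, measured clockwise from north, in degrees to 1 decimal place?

29.9°

Δλ = 23.280° = 0.4063 rad.
y = sin Δλ · cos φ₂ = (0.3952)(0.9769) = 0.3861
x = cos φ₁ sin φ₂ − sin φ₁ cos φ₂ cos Δλ = (0.4989)(-0.2137) − (-0.8666)(0.9769)(0.9186) = 0.6711
θ = atan2(y, x) = 29.91°, so the bearing is 29.9°.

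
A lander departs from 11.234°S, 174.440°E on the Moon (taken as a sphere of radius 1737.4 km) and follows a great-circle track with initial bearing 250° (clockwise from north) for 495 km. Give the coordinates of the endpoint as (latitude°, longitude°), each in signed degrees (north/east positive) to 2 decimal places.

-16.33°, 158.46°

Angular distance δ = d/R = 495/1737.4 = 0.28491 rad; initial bearing θ = 4.3633 rad.
sin φ₂ = sin φ₁ cos δ + cos φ₁ sin δ cos θ = (-0.1948)(0.9597) + (0.9808)(0.2811)(-0.3420) = -0.2813, so φ₂ = -16.33°.
Δλ = atan2(sin θ sin δ cos φ₁, cos δ − sin φ₁ sin φ₂) = atan2(-0.2591, 0.9049) = -15.976°.
λ₂ = 174.440° − 15.976° = 158.46°.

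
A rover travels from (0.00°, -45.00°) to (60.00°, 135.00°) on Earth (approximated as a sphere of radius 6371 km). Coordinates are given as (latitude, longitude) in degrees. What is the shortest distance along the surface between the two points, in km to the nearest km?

In radians: φ₁ = 0.0000, φ₂ = 1.0472, Δλ = -180.000° = -3.1416 rad.
cos c = sin φ₁ sin φ₂ + cos φ₁ cos φ₂ cos Δλ = (0.0000)(0.8660) + (1.0000)(0.5000)(-1.0000) = -0.50000,
so c = arccos(-0.50000) = 2.09440 rad.
Distance = R·c = 6371 × 2.0944 ≈ 13343 km.

13343 km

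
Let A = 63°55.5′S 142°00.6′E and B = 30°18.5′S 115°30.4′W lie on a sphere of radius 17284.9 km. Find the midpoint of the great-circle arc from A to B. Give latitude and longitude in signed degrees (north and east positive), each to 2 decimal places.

-57.90°, -144.69°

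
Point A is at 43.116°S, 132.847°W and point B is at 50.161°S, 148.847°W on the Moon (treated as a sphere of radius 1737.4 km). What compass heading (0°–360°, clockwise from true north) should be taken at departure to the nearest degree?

232°

Δλ = -16.000° = -0.2793 rad.
y = sin Δλ · cos φ₂ = (-0.2756)(0.6406) = -0.1766
x = cos φ₁ sin φ₂ − sin φ₁ cos φ₂ cos Δλ = (0.7300)(-0.7678) − (-0.6835)(0.6406)(0.9613) = -0.1396
θ = atan2(y, x) = -128.33°; adding 360° gives 232°.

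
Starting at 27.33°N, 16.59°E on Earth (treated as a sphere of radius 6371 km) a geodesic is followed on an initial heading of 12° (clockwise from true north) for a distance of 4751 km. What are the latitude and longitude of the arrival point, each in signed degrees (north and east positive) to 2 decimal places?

Angular distance δ = d/R = 4751/6371 = 0.74572 rad; initial bearing θ = 0.2094 rad.
sin φ₂ = sin φ₁ cos δ + cos φ₁ sin δ cos θ = (0.4591)(0.7346) + (0.8884)(0.6785)(0.9781) = 0.9269, so φ₂ = 67.95°.
Δλ = atan2(sin θ sin δ cos φ₁, cos δ − sin φ₁ sin φ₂) = atan2(0.1253, 0.3091) = 22.072°.
λ₂ = 16.590° + 22.072° = 38.66°.

67.95°, 38.66°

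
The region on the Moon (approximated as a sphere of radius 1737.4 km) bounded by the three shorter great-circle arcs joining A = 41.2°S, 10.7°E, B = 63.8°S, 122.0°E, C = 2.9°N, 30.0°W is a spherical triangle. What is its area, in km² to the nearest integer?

Side lengths (central angles): a = 2.0205, b = 1.0047, c = 1.0811 rad; semiperimeter s = 2.0532.
By l'Huilier's theorem, tan(E/4) = √[tan(s/2) tan((s−a)/2) tan((s−b)/2) tan((s−c)/2)], giving spherical excess E = 0.3620 rad.
Area = E·R² = 0.3620 × (1737.4)² ≈ 1092649 km².

1092649 km²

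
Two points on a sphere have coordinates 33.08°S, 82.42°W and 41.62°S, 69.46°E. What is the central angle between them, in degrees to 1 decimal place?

100.9°

In radians: φ₁ = -0.5774, φ₂ = -0.7264, Δλ = 151.880° = 2.6508 rad.
cos c = sin φ₁ sin φ₂ + cos φ₁ cos φ₂ cos Δλ = (-0.5458)(-0.6642) + (0.8379)(0.7476)(-0.8820) = -0.18994,
so c = arccos(-0.18994) = 1.76189 rad.
So the angular separation is 100.9°.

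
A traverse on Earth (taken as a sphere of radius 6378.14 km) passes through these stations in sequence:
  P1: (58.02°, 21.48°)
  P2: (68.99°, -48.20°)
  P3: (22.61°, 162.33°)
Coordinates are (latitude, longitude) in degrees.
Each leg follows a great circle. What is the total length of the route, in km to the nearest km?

Leg P1→P2: central angle 0.5399 rad, distance 3443.3 km.
Leg P2→P3: central angle 1.4969 rad, distance 9547.6 km.
Total: 3443.3 + 9547.6 ≈ 12991 km.

12991 km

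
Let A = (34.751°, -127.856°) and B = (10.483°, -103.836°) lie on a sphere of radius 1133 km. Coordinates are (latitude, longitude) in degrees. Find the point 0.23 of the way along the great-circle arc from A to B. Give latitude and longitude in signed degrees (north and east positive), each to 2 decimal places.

29.54°, -121.46°

The central angle between A and B is δ = 0.5704 rad.
With f = 0.23, the slerp weights are sin((1−f)δ)/sin δ = 0.7875 and sin(fδ)/sin δ = 0.2423.
Weighted sum of the unit vectors: (0.7875)·(-0.5042,-0.6487,0.5700) + (0.2423)·(-0.2352,-0.9548,0.1819) = (-0.4540, -0.7422, 0.4930).
Converting back: φ = atan2(z, √(x²+y²)) = 29.54°, λ = atan2(y, x) = -121.46°.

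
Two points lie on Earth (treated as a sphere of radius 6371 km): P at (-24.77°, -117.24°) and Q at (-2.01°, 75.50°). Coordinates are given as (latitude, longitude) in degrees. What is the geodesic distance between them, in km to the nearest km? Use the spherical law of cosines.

16735 km

With latitudes φ₁ = -24.770°, φ₂ = -2.010° and longitude difference Δλ = -167.260°:
cos c = sin φ₁ sin φ₂ + cos φ₁ cos φ₂ cos Δλ = (-0.4190)(-0.0351) + (0.9080)(0.9994)(-0.9754) = -0.87040,
so c = arccos(-0.87040) = 2.62682 rad.
Distance = R·c = 6371 × 2.6268 ≈ 16735 km.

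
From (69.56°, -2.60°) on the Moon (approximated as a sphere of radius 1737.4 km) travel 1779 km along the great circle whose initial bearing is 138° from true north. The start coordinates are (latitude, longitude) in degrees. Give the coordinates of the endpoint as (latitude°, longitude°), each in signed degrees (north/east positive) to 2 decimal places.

15.40°, 33.76°

Angular distance δ = d/R = 1779/1737.4 = 1.02394 rad; initial bearing θ = 2.4086 rad.
sin φ₂ = sin φ₁ cos δ + cos φ₁ sin δ cos θ = (0.9370)(0.5200) + (0.3492)(0.8542)(-0.7431) = 0.2656, so φ₂ = 15.40°.
Δλ = atan2(sin θ sin δ cos φ₁, cos δ − sin φ₁ sin φ₂) = atan2(0.1996, 0.2711) = 36.359°.
λ₂ = -2.600° + 36.359° = 33.76°.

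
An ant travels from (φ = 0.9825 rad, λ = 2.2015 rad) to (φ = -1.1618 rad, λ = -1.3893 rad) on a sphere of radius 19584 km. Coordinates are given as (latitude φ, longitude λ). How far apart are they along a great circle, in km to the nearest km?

In radians: φ₁ = 0.9825, φ₂ = -1.1618, Δλ = 154.262° = 2.6924 rad.
cos c = sin φ₁ sin φ₂ + cos φ₁ cos φ₂ cos Δλ = (0.8319)(-0.9175) + (0.5549)(0.3977)(-0.9008) = -0.96207,
so c = arccos(-0.96207) = 2.86530 rad.
Distance = R·c = 19584 × 2.8653 ≈ 56114 km.

56114 km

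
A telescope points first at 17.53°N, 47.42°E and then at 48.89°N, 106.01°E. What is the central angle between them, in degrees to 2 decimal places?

56.38°

With latitudes φ₁ = 17.530°, φ₂ = 48.890° and longitude difference Δλ = 58.590°:
Haversine: a = sin²(Δφ/2) + cos φ₁ cos φ₂ sin²(Δλ/2) = 0.0730 + (0.9536)(0.6575)(0.2394) = 0.22315.
Central angle c = 2·arcsin(√a) = 0.98400 rad.
So the angular separation is 56.38°.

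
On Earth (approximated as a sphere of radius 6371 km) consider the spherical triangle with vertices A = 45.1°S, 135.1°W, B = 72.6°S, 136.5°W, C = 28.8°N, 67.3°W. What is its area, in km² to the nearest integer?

20820043 km²

Side lengths (central angles): a = 1.9462, b = 1.6785, c = 0.4801 rad; semiperimeter s = 2.0524.
By l'Huilier's theorem, tan(E/4) = √[tan(s/2) tan((s−a)/2) tan((s−b)/2) tan((s−c)/2)], giving spherical excess E = 0.5129 rad.
Area = E·R² = 0.5129 × (6371)² ≈ 20820043 km².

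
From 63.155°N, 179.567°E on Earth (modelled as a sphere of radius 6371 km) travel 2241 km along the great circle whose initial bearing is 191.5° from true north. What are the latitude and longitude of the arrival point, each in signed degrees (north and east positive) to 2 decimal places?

43.25°, 174.16°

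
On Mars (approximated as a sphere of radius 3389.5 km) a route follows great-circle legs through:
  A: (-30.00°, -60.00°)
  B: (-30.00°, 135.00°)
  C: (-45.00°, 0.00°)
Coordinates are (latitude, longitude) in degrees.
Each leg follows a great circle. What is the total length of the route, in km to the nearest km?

12594 km

Leg A→B: central angle 2.0651 rad, distance 6999.8 km.
Leg B→C: central angle 1.6503 rad, distance 5593.8 km.
Total: 6999.8 + 5593.8 ≈ 12594 km.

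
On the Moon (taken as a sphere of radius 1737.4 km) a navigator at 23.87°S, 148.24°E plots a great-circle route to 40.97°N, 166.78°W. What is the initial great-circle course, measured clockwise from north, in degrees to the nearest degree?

33°

Δλ = 44.980° = 0.7850 rad.
y = sin Δλ · cos φ₂ = (0.7069)(0.7551) = 0.5337
x = cos φ₁ sin φ₂ − sin φ₁ cos φ₂ cos Δλ = (0.9145)(0.6557) − (-0.4047)(0.7551)(0.7074) = 0.8157
θ = atan2(y, x) = 33.20°, so the bearing is 33°.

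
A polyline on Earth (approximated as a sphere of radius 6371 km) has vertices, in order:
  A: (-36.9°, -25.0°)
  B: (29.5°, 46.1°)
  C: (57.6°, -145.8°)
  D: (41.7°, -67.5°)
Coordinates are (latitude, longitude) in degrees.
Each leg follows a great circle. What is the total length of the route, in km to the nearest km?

Leg A→B: central angle 1.6411 rad, distance 10455.2 km.
Leg B→C: central angle 1.6114 rad, distance 10266.1 km.
Leg C→D: central angle 0.8726 rad, distance 5559.6 km.
Total: 10455.2 + 10266.1 + 5559.6 ≈ 26281 km.

26281 km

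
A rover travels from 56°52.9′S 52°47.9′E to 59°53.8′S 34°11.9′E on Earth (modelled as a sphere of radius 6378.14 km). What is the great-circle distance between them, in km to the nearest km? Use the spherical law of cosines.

Let φ₁ = -0.9928 rad, φ₂ = -1.0454 rad, and Δλ = -0.3246 rad.
cos c = sin φ₁ sin φ₂ + cos φ₁ cos φ₂ cos Δλ = (-0.8375)(-0.8651) + (0.5464)(0.5016)(0.9478) = 0.98430,
so c = arccos(0.98430) = 0.17742 rad.
Distance = R·c = 6378.14 × 0.1774 ≈ 1132 km.

1132 km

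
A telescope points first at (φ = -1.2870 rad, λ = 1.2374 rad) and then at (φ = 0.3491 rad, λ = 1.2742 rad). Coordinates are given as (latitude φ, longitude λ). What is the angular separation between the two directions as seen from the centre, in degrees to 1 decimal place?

Let φ₁ = -1.2870 rad, φ₂ = 0.3491 rad, and Δλ = 0.0368 rad.
cos c = sin φ₁ sin φ₂ + cos φ₁ cos φ₂ cos Δλ = (-0.9600)(0.3421) + (0.2800)(0.9397)(0.9993) = -0.06544,
so c = arccos(-0.06544) = 1.63628 rad.
So the angular separation is 93.8°.

93.8°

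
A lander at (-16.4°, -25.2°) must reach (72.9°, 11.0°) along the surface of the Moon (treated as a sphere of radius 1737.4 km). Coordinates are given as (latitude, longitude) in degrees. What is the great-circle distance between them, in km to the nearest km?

In radians: φ₁ = -0.2862, φ₂ = 1.2723, Δλ = 36.200° = 0.6318 rad.
cos c = sin φ₁ sin φ₂ + cos φ₁ cos φ₂ cos Δλ = (-0.2823)(0.9558) + (0.9593)(0.2940)(0.8070) = -0.04224,
so c = arccos(-0.04224) = 1.61304 rad.
Distance = R·c = 1737.4 × 1.6130 ≈ 2803 km.

2803 km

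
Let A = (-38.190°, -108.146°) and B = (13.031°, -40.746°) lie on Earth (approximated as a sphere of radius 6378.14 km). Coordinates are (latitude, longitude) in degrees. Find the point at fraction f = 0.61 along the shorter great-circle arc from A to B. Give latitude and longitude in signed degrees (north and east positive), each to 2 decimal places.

Central angle δ = 1.4153 rad. Interpolating on the sphere with fraction f = 0.61:
P = [sin((1−f)δ)·A + sin(fδ)·B] / sin δ = 0.5308·A + 0.7693·B in Cartesian coordinates,
giving P = (0.4379, -0.8856, -0.1547), i.e. latitude -8.90°, longitude -63.69°.

-8.90°, -63.69°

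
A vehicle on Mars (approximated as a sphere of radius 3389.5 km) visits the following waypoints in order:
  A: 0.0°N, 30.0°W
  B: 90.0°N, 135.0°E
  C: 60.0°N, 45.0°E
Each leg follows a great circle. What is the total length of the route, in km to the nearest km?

Leg A→B: central angle 1.5708 rad, distance 5324.2 km.
Leg B→C: central angle 0.5236 rad, distance 1774.7 km.
Total: 5324.2 + 1774.7 ≈ 7099 km.

7099 km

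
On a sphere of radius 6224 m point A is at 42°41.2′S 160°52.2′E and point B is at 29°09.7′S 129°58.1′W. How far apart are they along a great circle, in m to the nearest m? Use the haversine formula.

6087 m

In radians: φ₁ = -0.7450, φ₂ = -0.5090, Δλ = 69.162° = 1.2071 rad.
Haversine: a = sin²(Δφ/2) + cos φ₁ cos φ₂ sin²(Δλ/2) = 0.0139 + (0.7351)(0.8732)(0.3221) = 0.22064.
Central angle c = 2·arcsin(√a) = 0.97796 rad.
Distance = R·c = 6224 × 0.9780 ≈ 6087 m.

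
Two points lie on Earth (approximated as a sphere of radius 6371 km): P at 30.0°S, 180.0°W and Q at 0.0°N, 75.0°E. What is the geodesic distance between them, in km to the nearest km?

With latitudes φ₁ = -30.000°, φ₂ = 0.000° and longitude difference Δλ = -105.000°:
cos c = sin φ₁ sin φ₂ + cos φ₁ cos φ₂ cos Δλ = (-0.5000)(0.0000) + (0.8660)(1.0000)(-0.2588) = -0.22414,
so c = arccos(-0.22414) = 1.79686 rad.
Distance = R·c = 6371 × 1.7969 ≈ 11448 km.

11448 km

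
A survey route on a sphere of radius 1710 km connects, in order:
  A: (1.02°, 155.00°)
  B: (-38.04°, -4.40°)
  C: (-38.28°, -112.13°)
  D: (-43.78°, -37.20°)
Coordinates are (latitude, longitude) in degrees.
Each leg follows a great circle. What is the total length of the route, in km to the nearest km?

Leg A→B: central angle 2.4160 rad, distance 4131.3 km.
Leg B→C: central angle 1.3761 rad, distance 2353.1 km.
Leg C→D: central angle 0.9570 rad, distance 1636.4 km.
Total: 4131.3 + 2353.1 + 1636.4 ≈ 8121 km.

8121 km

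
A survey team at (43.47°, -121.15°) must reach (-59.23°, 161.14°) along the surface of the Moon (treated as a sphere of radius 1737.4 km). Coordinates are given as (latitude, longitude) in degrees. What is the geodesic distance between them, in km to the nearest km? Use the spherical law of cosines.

With latitudes φ₁ = 43.470°, φ₂ = -59.230° and longitude difference Δλ = -77.710°:
cos c = sin φ₁ sin φ₂ + cos φ₁ cos φ₂ cos Δλ = (0.6880)(-0.8592) + (0.7257)(0.5116)(0.2129) = -0.51210,
so c = arccos(-0.51210) = 2.10842 rad.
Distance = R·c = 1737.4 × 2.1084 ≈ 3663 km.

3663 km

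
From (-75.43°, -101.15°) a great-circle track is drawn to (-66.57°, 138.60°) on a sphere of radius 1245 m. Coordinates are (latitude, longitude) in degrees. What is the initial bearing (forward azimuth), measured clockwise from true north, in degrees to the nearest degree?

Δλ = -120.250° = -2.0988 rad.
y = sin Δλ · cos φ₂ = (-0.8638)(0.3976) = -0.3435
x = cos φ₁ sin φ₂ − sin φ₁ cos φ₂ cos Δλ = (0.2516)(-0.9175) − (-0.9678)(0.3976)(-0.5038) = -0.4247
θ = atan2(y, x) = -141.03°; adding 360° gives 219°.

219°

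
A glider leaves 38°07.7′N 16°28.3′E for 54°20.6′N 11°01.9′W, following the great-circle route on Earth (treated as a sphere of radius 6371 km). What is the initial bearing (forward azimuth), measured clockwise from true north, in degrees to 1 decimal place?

319.9°

Δλ = -27.503° = -0.4800 rad.
y = sin Δλ · cos φ₂ = (-0.4618)(0.5829) = -0.2692
x = cos φ₁ sin φ₂ − sin φ₁ cos φ₂ cos Δλ = (0.7866)(0.8125) − (0.6174)(0.5829)(0.8870) = 0.3199
θ = atan2(y, x) = -40.08°; adding 360° gives 319.9°.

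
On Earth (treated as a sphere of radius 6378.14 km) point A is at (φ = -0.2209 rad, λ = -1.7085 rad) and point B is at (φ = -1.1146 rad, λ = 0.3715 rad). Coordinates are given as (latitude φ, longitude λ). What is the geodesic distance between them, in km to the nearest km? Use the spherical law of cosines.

In radians: φ₁ = -0.2209, φ₂ = -1.1146, Δλ = 119.175° = 2.0800 rad.
cos c = sin φ₁ sin φ₂ + cos φ₁ cos φ₂ cos Δλ = (-0.2191)(-0.8977) + (0.9757)(0.4405)(-0.4875) = -0.01283,
so c = arccos(-0.01283) = 1.58363 rad.
Distance = R·c = 6378.14 × 1.5836 ≈ 10101 km.

10101 km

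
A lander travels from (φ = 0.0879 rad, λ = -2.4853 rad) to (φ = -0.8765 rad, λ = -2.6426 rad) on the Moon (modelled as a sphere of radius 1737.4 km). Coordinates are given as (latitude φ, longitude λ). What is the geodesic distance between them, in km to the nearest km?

Let φ₁ = 0.0879 rad, φ₂ = -0.8765 rad, and Δλ = -0.1573 rad.
cos c = sin φ₁ sin φ₂ + cos φ₁ cos φ₂ cos Δλ = (0.0878)(-0.7685) + (0.9961)(0.6398)(0.9877) = 0.56204,
so c = arccos(0.56204) = 0.97395 rad.
Distance = R·c = 1737.4 × 0.9739 ≈ 1692 km.

1692 km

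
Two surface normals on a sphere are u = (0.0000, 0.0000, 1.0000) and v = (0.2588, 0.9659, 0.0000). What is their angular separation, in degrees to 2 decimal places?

90.00°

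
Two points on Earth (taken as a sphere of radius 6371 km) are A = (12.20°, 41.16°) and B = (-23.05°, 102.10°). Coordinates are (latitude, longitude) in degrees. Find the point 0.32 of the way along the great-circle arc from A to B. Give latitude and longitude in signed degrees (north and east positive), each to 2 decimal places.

The central angle between A and B is δ = 1.2088 rad.
With f = 0.32, the slerp weights are sin((1−f)δ)/sin δ = 0.7833 and sin(fδ)/sin δ = 0.4034.
Weighted sum of the unit vectors: (0.7833)·(0.7359,0.6433,0.2113) + (0.4034)·(-0.1929,0.8997,-0.3915) = (0.4986, 0.8668, 0.0076).
Converting back: φ = atan2(z, √(x²+y²)) = 0.43°, λ = atan2(y, x) = 60.09°.

0.43°, 60.09°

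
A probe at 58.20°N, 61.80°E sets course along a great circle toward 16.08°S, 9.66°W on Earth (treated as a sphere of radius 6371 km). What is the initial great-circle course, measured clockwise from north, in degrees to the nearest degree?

With φ₁ = 1.0158, φ₂ = -0.2806, Δλ = -1.2472 rad, the forward-azimuth formula gives
θ = atan2( sin Δλ cos φ₂ , cos φ₁ sin φ₂ − sin φ₁ cos φ₂ cos Δλ ) = atan2(-0.9110, -0.4056) = -114.00°.
Adding 360° brings this into [0°, 360°): 246°.

246°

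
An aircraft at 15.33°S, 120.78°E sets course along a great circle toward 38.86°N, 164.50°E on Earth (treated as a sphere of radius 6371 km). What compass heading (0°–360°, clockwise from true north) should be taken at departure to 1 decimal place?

With φ₁ = -0.2676, φ₂ = 0.6782, Δλ = 0.7631 rad, the forward-azimuth formula gives
θ = atan2( sin Δλ cos φ₂ , cos φ₁ sin φ₂ − sin φ₁ cos φ₂ cos Δλ ) = atan2(0.5382, 0.7539) = 35.52°.
So the initial bearing is 35.5°.

35.5°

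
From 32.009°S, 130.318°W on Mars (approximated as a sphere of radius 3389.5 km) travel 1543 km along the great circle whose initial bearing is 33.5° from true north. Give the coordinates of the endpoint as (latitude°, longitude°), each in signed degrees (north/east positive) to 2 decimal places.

-9.51°, -116.07°

Angular distance δ = d/R = 1543/3389.5 = 0.45523 rad; initial bearing θ = 0.5847 rad.
sin φ₂ = sin φ₁ cos δ + cos φ₁ sin δ cos θ = (-0.5301)(0.8982) + (0.8480)(0.4397)(0.8339) = -0.1652, so φ₂ = -9.51°.
Δλ = atan2(sin θ sin δ cos φ₁, cos δ − sin φ₁ sin φ₂) = atan2(0.2058, 0.8106) = 14.244°.
λ₂ = -130.318° + 14.244° = -116.07°.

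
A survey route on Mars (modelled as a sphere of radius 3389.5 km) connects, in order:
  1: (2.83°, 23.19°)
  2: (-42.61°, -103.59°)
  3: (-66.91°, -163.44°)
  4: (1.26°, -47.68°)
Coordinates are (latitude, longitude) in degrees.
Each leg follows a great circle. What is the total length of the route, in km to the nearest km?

15328 km

Leg 1→2: central angle 2.0641 rad, distance 6996.3 km.
Leg 2→3: central angle 0.6955 rad, distance 2357.4 km.
Leg 3→4: central angle 1.7626 rad, distance 5974.3 km.
Total: 6996.3 + 2357.4 + 5974.3 ≈ 15328 km.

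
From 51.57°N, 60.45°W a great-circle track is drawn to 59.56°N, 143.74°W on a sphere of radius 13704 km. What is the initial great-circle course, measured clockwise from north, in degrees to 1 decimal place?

Δλ = -83.290° = -1.4537 rad.
y = sin Δλ · cos φ₂ = (-0.9932)(0.5066) = -0.5032
x = cos φ₁ sin φ₂ − sin φ₁ cos φ₂ cos Δλ = (0.6216)(0.8622) − (0.7834)(0.5066)(0.1168) = 0.4895
θ = atan2(y, x) = -45.79°; adding 360° gives 314.2°.

314.2°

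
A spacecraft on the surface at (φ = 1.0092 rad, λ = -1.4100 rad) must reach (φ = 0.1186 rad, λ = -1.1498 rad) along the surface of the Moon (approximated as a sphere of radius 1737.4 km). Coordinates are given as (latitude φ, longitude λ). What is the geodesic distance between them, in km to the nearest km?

1587 km

Let φ₁ = 1.0092 rad, φ₂ = 0.1186 rad, and Δλ = 0.2602 rad.
cos c = sin φ₁ sin φ₂ + cos φ₁ cos φ₂ cos Δλ = (0.8464)(0.1183) + (0.5325)(0.9930)(0.9663) = 0.61115,
so c = arccos(0.61115) = 0.91329 rad.
Distance = R·c = 1737.4 × 0.9133 ≈ 1587 km.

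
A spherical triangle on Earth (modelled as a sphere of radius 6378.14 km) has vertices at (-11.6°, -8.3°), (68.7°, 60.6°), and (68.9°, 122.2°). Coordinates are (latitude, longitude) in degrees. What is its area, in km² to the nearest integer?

Side lengths (central angles): a = 0.3725, b = 2.0005, c = 1.6301 rad; semiperimeter s = 2.0015.
By l'Huilier's theorem, tan(E/4) = √[tan(s/2) tan((s−a)/2) tan((s−b)/2) tan((s−c)/2)], giving spherical excess E = 0.0505 rad.
Area = E·R² = 0.0505 × (6378.14)² ≈ 2053854 km².

2053854 km²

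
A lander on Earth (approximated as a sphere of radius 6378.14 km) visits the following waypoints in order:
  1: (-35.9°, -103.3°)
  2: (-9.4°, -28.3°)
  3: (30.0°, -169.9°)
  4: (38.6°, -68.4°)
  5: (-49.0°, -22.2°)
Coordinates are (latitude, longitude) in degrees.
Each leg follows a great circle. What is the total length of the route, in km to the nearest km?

Leg 1→2: central angle 1.2634 rad, distance 8057.9 km.
Leg 2→3: central angle 2.4207 rad, distance 15439.9 km.
Leg 3→4: central angle 1.3929 rad, distance 8883.8 km.
Leg 4→5: central angle 1.6870 rad, distance 10760.1 km.
Total: 8057.9 + 15439.9 + 8883.8 + 10760.1 ≈ 43142 km.

43142 km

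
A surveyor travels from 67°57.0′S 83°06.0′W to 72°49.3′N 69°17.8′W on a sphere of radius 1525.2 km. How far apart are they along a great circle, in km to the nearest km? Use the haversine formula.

3755 km

Let φ₁ = -1.1860 rad, φ₂ = 1.2710 rad, and Δλ = 0.2409 rad.
Haversine: a = sin²(Δφ/2) + cos φ₁ cos φ₂ sin²(Δλ/2) = 0.8873 + (0.3754)(0.2953)(0.0144) = 0.88892.
Central angle c = 2·arcsin(√a) = 2.46201 rad.
Distance = R·c = 1525.2 × 2.4620 ≈ 3755 km.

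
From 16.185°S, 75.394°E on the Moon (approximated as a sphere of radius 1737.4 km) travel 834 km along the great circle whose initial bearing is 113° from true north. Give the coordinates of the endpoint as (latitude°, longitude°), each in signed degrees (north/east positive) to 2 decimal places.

-24.87°, 103.33°

Angular distance δ = d/R = 834/1737.4 = 0.48003 rad; initial bearing θ = 1.9722 rad.
sin φ₂ = sin φ₁ cos δ + cos φ₁ sin δ cos θ = (-0.2787)(0.8870) + (0.9604)(0.4618)(-0.3907) = -0.4205, so φ₂ = -24.87°.
Δλ = atan2(sin θ sin δ cos φ₁, cos δ − sin φ₁ sin φ₂) = atan2(0.4082, 0.7698) = 27.939°.
λ₂ = 75.394° + 27.939° = 103.33°.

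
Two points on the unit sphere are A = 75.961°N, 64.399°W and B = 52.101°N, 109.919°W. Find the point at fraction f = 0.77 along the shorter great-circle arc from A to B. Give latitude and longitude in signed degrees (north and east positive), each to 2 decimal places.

58.39°, -105.37°

Central angle δ = 0.5157 rad. Interpolating on the sphere with fraction f = 0.77:
P = [sin((1−f)δ)·A + sin(fδ)·B] / sin δ = 0.2400·A + 0.7842·B in Cartesian coordinates,
giving P = (-0.1390, -0.5054, 0.8516), i.e. latitude 58.39°, longitude -105.37°.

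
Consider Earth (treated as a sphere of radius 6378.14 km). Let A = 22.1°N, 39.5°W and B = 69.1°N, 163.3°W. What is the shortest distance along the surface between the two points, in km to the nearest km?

8945 km

In radians: φ₁ = 0.3857, φ₂ = 1.2060, Δλ = -123.800° = -2.1607 rad.
cos c = sin φ₁ sin φ₂ + cos φ₁ cos φ₂ cos Δλ = (0.3762)(0.9342) + (0.9265)(0.3567)(-0.5563) = 0.16760,
so c = arccos(0.16760) = 1.40240 rad.
Distance = R·c = 6378.14 × 1.4024 ≈ 8945 km.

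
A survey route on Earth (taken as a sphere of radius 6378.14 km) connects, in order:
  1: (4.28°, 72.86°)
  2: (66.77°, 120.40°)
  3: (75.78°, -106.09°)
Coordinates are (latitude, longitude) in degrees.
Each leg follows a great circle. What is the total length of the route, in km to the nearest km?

Leg 1→2: central angle 1.2301 rad, distance 7846.0 km.
Leg 2→3: central angle 0.6022 rad, distance 3841.2 km.
Total: 7846.0 + 3841.2 ≈ 11687 km.

11687 km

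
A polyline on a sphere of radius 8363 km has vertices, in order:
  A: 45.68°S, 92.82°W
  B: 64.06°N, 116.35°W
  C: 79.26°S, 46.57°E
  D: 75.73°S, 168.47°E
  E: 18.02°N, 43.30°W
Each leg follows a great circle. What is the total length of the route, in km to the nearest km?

Leg A→B: central angle 1.9425 rad, distance 16244.8 km.
Leg B→C: central angle 2.8629 rad, distance 23942.6 km.
Leg C→D: central angle 0.3821 rad, distance 3195.3 km.
Leg D→E: central angle 2.0933 rad, distance 17506.6 km.
Total: 16244.8 + 23942.6 + 3195.3 + 17506.6 ≈ 60889 km.

60889 km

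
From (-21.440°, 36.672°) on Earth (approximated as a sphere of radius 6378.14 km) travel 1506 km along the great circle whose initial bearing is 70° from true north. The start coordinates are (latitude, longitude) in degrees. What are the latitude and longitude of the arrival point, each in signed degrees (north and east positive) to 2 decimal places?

Angular distance δ = d/R = 1506/6378.14 = 0.23612 rad; initial bearing θ = 1.2217 rad.
sin φ₂ = sin φ₁ cos δ + cos φ₁ sin δ cos θ = (-0.3655)(0.9723) + (0.9308)(0.2339)(0.3420) = -0.2809, so φ₂ = -16.31°.
Δλ = atan2(sin θ sin δ cos φ₁, cos δ − sin φ₁ sin φ₂) = atan2(0.2046, 0.8696) = 13.241°.
λ₂ = 36.672° + 13.241° = 49.91°.

-16.31°, 49.91°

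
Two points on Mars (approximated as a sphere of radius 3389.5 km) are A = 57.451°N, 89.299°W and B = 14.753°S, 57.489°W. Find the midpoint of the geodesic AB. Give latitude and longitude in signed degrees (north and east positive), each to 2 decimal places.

The central angle between A and B is δ = 1.3413 rad.
With f = 0.5, the slerp weights are sin((1−f)δ)/sin δ = 0.6382 and sin(fδ)/sin δ = 0.6382.
Weighted sum of the unit vectors: (0.6382)·(0.0066,-0.5380,0.8429) + (0.6382)·(0.5197,-0.8155,-0.2547) = (0.3359, -0.8638, 0.3755).
Converting back: φ = atan2(z, √(x²+y²)) = 22.05°, λ = atan2(y, x) = -68.75°.

22.05°, -68.75°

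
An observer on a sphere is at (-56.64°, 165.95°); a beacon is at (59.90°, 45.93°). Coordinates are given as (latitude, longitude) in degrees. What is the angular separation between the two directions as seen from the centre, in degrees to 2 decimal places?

149.38°

Let φ₁ = -0.9886 rad, φ₂ = 1.0455 rad, and Δλ = -2.0947 rad.
cos c = sin φ₁ sin φ₂ + cos φ₁ cos φ₂ cos Δλ = (-0.8352)(0.8652) + (0.5499)(0.5015)(-0.5003) = -0.86058,
so c = arccos(-0.86058) = 2.60719 rad.
So the angular separation is 149.38°.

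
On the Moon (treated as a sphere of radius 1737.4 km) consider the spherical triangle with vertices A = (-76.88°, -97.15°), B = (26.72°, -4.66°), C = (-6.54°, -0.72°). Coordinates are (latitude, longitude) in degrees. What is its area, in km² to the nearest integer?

747042 km²

Side lengths (central angles): a = 0.5843, b = 1.4850, c = 2.0339 rad; semiperimeter s = 2.0516.
By l'Huilier's theorem, tan(E/4) = √[tan(s/2) tan((s−a)/2) tan((s−b)/2) tan((s−c)/2)], giving spherical excess E = 0.2475 rad.
Area = E·R² = 0.2475 × (1737.4)² ≈ 747042 km².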